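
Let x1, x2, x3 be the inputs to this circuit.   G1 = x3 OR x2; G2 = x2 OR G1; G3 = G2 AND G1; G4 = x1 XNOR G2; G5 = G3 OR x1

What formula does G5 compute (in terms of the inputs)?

((x2 OR (x3 OR x2)) AND (x3 OR x2)) OR x1

G1 = x3 OR x2
G2 = x2 OR G1 = x2 OR (x3 OR x2)
G3 = G2 AND G1 = (x2 OR (x3 OR x2)) AND (x3 OR x2)
G5 = G3 OR x1 = ((x2 OR (x3 OR x2)) AND (x3 OR x2)) OR x1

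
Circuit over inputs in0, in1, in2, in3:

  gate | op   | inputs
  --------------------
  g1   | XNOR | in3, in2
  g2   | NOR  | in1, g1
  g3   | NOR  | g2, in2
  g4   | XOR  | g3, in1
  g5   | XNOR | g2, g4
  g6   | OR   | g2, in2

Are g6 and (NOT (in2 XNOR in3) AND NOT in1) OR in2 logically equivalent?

Yes

g1 = in3 XNOR in2
g2 = in1 NOR g1 = in1 NOR (in3 XNOR in2)
g6 = g2 OR in2 = (in1 NOR (in3 XNOR in2)) OR in2
At in0=0, in1=0, in2=0, in3=0: circuit gives 0, formula gives 0.
At in0=0, in1=0, in2=0, in3=1: circuit gives 1, formula gives 1.
Agrees on all 16 inputs.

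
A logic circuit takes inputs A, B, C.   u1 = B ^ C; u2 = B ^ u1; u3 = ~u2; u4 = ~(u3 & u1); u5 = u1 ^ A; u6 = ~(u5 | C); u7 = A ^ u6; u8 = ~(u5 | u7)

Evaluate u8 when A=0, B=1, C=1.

u1 = 1 ^ 1 = 0
u5 = 0 ^ 0 = 0
u6 = ~(0 | 1) = 0
u7 = 0 ^ 0 = 0
u8 = ~(0 | 0) = 1

1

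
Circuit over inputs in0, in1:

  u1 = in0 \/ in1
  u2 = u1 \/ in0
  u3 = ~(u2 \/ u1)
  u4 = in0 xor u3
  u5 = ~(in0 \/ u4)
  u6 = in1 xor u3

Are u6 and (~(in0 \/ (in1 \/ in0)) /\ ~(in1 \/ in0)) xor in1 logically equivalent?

u1 = in0 \/ in1
u2 = u1 \/ in0 = (in0 \/ in1) \/ in0
u3 = ~(u2 \/ u1) = ~(((in0 \/ in1) \/ in0) \/ (in0 \/ in1))
u6 = in1 xor u3 = in1 xor (~(((in0 \/ in1) \/ in0) \/ (in0 \/ in1)))
At in0=1, in1=0: circuit gives 0, formula gives 0.
At in0=0, in1=0: circuit gives 1, formula gives 1.
Agrees on all 4 inputs.

Yes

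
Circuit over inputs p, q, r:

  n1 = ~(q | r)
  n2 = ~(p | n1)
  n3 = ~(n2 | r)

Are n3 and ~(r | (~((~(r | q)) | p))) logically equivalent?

Yes

n1 = ~(q | r)
n2 = ~(p | n1) = ~(p | (~(q | r)))
n3 = ~(n2 | r) = ~((~(p | (~(q | r)))) | r)
At p=0, q=0, r=1: circuit gives 0, formula gives 0.
At p=0, q=0, r=0: circuit gives 1, formula gives 1.
Agrees on all 8 inputs.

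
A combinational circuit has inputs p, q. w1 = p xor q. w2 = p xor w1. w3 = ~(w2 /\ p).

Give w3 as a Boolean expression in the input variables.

w1 = p xor q
w2 = p xor w1 = p xor (p xor q)
w3 = ~(w2 /\ p) = ~((p xor (p xor q)) /\ p)

~((p xor (p xor q)) /\ p)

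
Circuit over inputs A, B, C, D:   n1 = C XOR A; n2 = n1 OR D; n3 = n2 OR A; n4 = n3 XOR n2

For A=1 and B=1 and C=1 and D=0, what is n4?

1

n1 = 1 XOR 1 = 0
n2 = 0 OR 0 = 0
n3 = 0 OR 1 = 1
n4 = 1 XOR 0 = 1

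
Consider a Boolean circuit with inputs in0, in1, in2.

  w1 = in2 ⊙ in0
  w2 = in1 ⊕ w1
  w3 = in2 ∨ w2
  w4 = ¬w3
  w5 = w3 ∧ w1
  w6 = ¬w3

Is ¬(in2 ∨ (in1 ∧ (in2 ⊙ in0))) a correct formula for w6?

w1 = in2 ⊙ in0
w2 = in1 ⊕ w1 = in1 ⊕ (in2 ⊙ in0)
w3 = in2 ∨ w2 = in2 ∨ (in1 ⊕ (in2 ⊙ in0))
w6 = ¬w3 = ¬(in2 ∨ (in1 ⊕ (in2 ⊙ in0)))
At in0=0, in1=0, in2=0: circuit gives 0, formula gives 1.

No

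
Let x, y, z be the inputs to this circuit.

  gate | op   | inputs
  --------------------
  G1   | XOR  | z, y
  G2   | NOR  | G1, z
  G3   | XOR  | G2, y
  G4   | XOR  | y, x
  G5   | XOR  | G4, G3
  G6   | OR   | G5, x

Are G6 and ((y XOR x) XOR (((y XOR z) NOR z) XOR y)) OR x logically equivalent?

Yes

G1 = z XOR y
G2 = G1 NOR z = (z XOR y) NOR z
G3 = G2 XOR y = ((z XOR y) NOR z) XOR y
G4 = y XOR x
G5 = G4 XOR G3 = (y XOR x) XOR (((z XOR y) NOR z) XOR y)
G6 = G5 OR x = ((y XOR x) XOR (((z XOR y) NOR z) XOR y)) OR x
At x=0, y=0, z=1: circuit gives 0, formula gives 0.
At x=0, y=0, z=0: circuit gives 1, formula gives 1.
Agrees on all 8 inputs.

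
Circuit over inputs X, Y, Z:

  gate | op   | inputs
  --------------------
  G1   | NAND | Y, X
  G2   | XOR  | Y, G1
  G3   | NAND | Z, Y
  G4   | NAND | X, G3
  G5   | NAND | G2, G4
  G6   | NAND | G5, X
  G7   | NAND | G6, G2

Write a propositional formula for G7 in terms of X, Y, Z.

G1 = Y NAND X
G2 = Y XOR G1 = Y XOR (Y NAND X)
G3 = Z NAND Y
G4 = X NAND G3 = X NAND (Z NAND Y)
G5 = G2 NAND G4 = (Y XOR (Y NAND X)) NAND (X NAND (Z NAND Y))
G6 = G5 NAND X = ((Y XOR (Y NAND X)) NAND (X NAND (Z NAND Y))) NAND X
G7 = G6 NAND G2 = (((Y XOR (Y NAND X)) NAND (X NAND (Z NAND Y))) NAND X) NAND (Y XOR (Y NAND X))

(((Y XOR (Y NAND X)) NAND (X NAND (Z NAND Y))) NAND X) NAND (Y XOR (Y NAND X))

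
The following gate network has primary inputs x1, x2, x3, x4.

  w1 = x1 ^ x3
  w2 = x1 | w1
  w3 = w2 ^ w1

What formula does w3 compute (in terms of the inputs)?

(x1 | (x1 ^ x3)) ^ (x1 ^ x3)

w1 = x1 ^ x3
w2 = x1 | w1 = x1 | (x1 ^ x3)
w3 = w2 ^ w1 = (x1 | (x1 ^ x3)) ^ (x1 ^ x3)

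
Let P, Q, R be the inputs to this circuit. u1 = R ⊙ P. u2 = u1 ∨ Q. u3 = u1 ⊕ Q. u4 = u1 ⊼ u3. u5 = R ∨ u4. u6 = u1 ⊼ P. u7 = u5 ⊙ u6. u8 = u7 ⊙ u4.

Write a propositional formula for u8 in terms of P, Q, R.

u1 = R ⊙ P
u3 = u1 ⊕ Q = (R ⊙ P) ⊕ Q
u4 = u1 ⊼ u3 = (R ⊙ P) ⊼ ((R ⊙ P) ⊕ Q)
u5 = R ∨ u4 = R ∨ ((R ⊙ P) ⊼ ((R ⊙ P) ⊕ Q))
u6 = u1 ⊼ P = (R ⊙ P) ⊼ P
u7 = u5 ⊙ u6 = (R ∨ ((R ⊙ P) ⊼ ((R ⊙ P) ⊕ Q))) ⊙ ((R ⊙ P) ⊼ P)
u8 = u7 ⊙ u4 = ((R ∨ ((R ⊙ P) ⊼ ((R ⊙ P) ⊕ Q))) ⊙ ((R ⊙ P) ⊼ P)) ⊙ ((R ⊙ P) ⊼ ((R ⊙ P) ⊕ Q))

((R ∨ ((R ⊙ P) ⊼ ((R ⊙ P) ⊕ Q))) ⊙ ((R ⊙ P) ⊼ P)) ⊙ ((R ⊙ P) ⊼ ((R ⊙ P) ⊕ Q))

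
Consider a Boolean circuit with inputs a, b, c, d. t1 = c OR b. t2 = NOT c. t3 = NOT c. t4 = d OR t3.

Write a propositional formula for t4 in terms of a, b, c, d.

t3 = NOT c
t4 = d OR t3 = d OR NOT c

d OR NOT c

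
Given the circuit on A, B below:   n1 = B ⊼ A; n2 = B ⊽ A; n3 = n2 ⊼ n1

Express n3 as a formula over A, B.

n1 = B ⊼ A
n2 = B ⊽ A
n3 = n2 ⊼ n1 = (B ⊽ A) ⊼ (B ⊼ A)

(B ⊽ A) ⊼ (B ⊼ A)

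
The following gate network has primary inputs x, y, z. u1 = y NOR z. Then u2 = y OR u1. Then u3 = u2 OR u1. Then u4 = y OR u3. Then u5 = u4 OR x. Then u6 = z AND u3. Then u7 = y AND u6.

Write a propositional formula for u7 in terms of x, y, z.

u1 = y NOR z
u2 = y OR u1 = y OR (y NOR z)
u3 = u2 OR u1 = (y OR (y NOR z)) OR (y NOR z)
u6 = z AND u3 = z AND ((y OR (y NOR z)) OR (y NOR z))
u7 = y AND u6 = y AND (z AND ((y OR (y NOR z)) OR (y NOR z)))

y AND (z AND ((y OR (y NOR z)) OR (y NOR z)))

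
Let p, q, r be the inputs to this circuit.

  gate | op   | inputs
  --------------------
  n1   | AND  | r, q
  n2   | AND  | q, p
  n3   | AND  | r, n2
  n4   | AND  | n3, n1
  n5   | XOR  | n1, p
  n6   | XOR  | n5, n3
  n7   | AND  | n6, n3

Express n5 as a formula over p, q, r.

(r AND q) XOR p

n1 = r AND q
n5 = n1 XOR p = (r AND q) XOR p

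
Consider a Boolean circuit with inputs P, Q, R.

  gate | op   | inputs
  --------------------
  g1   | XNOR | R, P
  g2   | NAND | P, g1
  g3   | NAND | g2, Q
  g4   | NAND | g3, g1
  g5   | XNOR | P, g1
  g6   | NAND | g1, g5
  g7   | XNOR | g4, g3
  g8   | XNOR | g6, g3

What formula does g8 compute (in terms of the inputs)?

((R XNOR P) NAND (P XNOR (R XNOR P))) XNOR ((P NAND (R XNOR P)) NAND Q)

g1 = R XNOR P
g2 = P NAND g1 = P NAND (R XNOR P)
g3 = g2 NAND Q = (P NAND (R XNOR P)) NAND Q
g5 = P XNOR g1 = P XNOR (R XNOR P)
g6 = g1 NAND g5 = (R XNOR P) NAND (P XNOR (R XNOR P))
g8 = g6 XNOR g3 = ((R XNOR P) NAND (P XNOR (R XNOR P))) XNOR ((P NAND (R XNOR P)) NAND Q)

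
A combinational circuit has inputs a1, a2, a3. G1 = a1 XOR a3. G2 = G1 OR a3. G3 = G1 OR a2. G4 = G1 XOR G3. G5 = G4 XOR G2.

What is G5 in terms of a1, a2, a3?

((a1 XOR a3) XOR ((a1 XOR a3) OR a2)) XOR ((a1 XOR a3) OR a3)

G1 = a1 XOR a3
G2 = G1 OR a3 = (a1 XOR a3) OR a3
G3 = G1 OR a2 = (a1 XOR a3) OR a2
G4 = G1 XOR G3 = (a1 XOR a3) XOR ((a1 XOR a3) OR a2)
G5 = G4 XOR G2 = ((a1 XOR a3) XOR ((a1 XOR a3) OR a2)) XOR ((a1 XOR a3) OR a3)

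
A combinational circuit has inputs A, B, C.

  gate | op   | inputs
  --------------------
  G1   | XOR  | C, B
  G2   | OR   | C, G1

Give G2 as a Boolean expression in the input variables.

C OR (C XOR B)

G1 = C XOR B
G2 = C OR G1 = C OR (C XOR B)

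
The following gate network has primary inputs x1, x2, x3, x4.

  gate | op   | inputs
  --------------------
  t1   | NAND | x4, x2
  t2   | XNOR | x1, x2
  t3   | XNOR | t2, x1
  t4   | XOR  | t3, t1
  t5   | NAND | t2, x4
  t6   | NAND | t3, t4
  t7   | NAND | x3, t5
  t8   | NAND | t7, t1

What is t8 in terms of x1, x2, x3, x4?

t1 = x4 NAND x2
t2 = x1 XNOR x2
t5 = t2 NAND x4 = (x1 XNOR x2) NAND x4
t7 = x3 NAND t5 = x3 NAND ((x1 XNOR x2) NAND x4)
t8 = t7 NAND t1 = (x3 NAND ((x1 XNOR x2) NAND x4)) NAND (x4 NAND x2)

(x3 NAND ((x1 XNOR x2) NAND x4)) NAND (x4 NAND x2)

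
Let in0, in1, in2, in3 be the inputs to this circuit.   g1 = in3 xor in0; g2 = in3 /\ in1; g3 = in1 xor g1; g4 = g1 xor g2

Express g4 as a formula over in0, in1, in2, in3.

g1 = in3 xor in0
g2 = in3 /\ in1
g4 = g1 xor g2 = (in3 xor in0) xor (in3 /\ in1)

(in3 xor in0) xor (in3 /\ in1)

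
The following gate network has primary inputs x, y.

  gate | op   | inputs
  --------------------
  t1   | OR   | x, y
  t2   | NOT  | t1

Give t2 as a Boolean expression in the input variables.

NOT (x OR y)

t1 = x OR y
t2 = NOT t1 = NOT (x OR y)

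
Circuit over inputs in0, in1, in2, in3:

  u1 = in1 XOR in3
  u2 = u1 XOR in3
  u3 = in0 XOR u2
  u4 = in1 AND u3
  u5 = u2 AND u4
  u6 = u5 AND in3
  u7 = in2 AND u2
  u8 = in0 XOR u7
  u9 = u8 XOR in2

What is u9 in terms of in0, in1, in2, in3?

u1 = in1 XOR in3
u2 = u1 XOR in3 = (in1 XOR in3) XOR in3
u7 = in2 AND u2 = in2 AND ((in1 XOR in3) XOR in3)
u8 = in0 XOR u7 = in0 XOR (in2 AND ((in1 XOR in3) XOR in3))
u9 = u8 XOR in2 = (in0 XOR (in2 AND ((in1 XOR in3) XOR in3))) XOR in2

(in0 XOR (in2 AND ((in1 XOR in3) XOR in3))) XOR in2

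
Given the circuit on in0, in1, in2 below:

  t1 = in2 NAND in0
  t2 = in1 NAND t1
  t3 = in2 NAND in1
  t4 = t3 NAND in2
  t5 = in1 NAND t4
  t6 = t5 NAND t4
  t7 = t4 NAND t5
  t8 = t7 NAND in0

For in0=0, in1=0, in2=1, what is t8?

t3 = 1 NAND 0 = 1
t4 = 1 NAND 1 = 0
t5 = 0 NAND 0 = 1
t7 = 0 NAND 1 = 1
t8 = 1 NAND 0 = 1

1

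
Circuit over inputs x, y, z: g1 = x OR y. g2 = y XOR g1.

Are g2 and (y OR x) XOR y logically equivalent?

g1 = x OR y
g2 = y XOR g1 = y XOR (x OR y)
At x=0, y=0, z=0: circuit gives 0, formula gives 0.
At x=1, y=0, z=0: circuit gives 1, formula gives 1.
Agrees on all 8 inputs.

Yes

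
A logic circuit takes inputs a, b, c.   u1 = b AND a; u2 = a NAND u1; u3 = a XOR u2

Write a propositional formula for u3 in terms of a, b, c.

a XOR (a NAND (b AND a))

u1 = b AND a
u2 = a NAND u1 = a NAND (b AND a)
u3 = a XOR u2 = a XOR (a NAND (b AND a))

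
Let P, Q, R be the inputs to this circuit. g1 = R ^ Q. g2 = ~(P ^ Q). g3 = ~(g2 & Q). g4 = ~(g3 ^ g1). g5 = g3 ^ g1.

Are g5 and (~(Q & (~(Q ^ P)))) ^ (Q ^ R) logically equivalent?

Yes

g1 = R ^ Q
g2 = ~(P ^ Q)
g3 = ~(g2 & Q) = ~((~(P ^ Q)) & Q)
g5 = g3 ^ g1 = (~((~(P ^ Q)) & Q)) ^ (R ^ Q)
At P=0, Q=0, R=1: circuit gives 0, formula gives 0.
At P=0, Q=0, R=0: circuit gives 1, formula gives 1.
Agrees on all 8 inputs.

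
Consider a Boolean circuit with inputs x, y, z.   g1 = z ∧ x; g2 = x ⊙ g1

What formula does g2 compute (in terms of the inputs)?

x ⊙ (z ∧ x)

g1 = z ∧ x
g2 = x ⊙ g1 = x ⊙ (z ∧ x)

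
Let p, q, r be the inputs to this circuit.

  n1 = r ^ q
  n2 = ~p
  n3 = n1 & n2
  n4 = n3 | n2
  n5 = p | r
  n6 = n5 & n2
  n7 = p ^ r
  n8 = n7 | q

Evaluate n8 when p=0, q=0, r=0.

0

n7 = 0 ^ 0 = 0
n8 = 0 | 0 = 0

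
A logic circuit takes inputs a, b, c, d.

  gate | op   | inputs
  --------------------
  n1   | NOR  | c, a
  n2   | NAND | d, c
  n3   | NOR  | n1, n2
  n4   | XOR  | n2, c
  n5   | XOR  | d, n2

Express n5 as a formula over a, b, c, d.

n2 = d NAND c
n5 = d XOR n2 = d XOR (d NAND c)

d XOR (d NAND c)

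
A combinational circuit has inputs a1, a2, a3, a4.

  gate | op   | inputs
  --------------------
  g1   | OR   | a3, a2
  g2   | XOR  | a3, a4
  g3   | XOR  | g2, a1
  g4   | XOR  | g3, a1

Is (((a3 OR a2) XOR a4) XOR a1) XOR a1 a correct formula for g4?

g2 = a3 XOR a4
g3 = g2 XOR a1 = (a3 XOR a4) XOR a1
g4 = g3 XOR a1 = ((a3 XOR a4) XOR a1) XOR a1
At a1=0, a2=1, a3=0, a4=0: circuit gives 0, formula gives 1.

No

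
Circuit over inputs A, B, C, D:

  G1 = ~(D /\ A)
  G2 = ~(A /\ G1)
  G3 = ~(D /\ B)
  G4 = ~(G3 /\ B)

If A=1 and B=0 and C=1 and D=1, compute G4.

1

G3 = ~(1 /\ 0) = 1
G4 = ~(1 /\ 0) = 1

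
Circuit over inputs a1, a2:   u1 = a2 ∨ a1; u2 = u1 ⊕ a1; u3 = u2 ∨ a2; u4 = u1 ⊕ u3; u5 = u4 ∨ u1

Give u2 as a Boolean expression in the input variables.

(a2 ∨ a1) ⊕ a1

u1 = a2 ∨ a1
u2 = u1 ⊕ a1 = (a2 ∨ a1) ⊕ a1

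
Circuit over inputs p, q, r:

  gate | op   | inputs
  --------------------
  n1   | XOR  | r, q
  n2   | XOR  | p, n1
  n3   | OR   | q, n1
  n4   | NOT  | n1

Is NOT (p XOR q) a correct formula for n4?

No

n1 = r XOR q
n4 = NOT n1 = NOT (r XOR q)
At p=0, q=0, r=1: circuit gives 0, formula gives 1.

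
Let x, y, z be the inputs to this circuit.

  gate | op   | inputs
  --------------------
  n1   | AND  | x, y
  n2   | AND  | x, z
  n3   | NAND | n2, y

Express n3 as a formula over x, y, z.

(x AND z) NAND y

n2 = x AND z
n3 = n2 NAND y = (x AND z) NAND y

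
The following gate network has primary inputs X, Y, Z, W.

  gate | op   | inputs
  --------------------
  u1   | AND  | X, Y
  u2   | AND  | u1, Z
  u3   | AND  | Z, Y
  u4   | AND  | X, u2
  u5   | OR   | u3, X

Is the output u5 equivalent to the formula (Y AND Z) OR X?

u3 = Z AND Y
u5 = u3 OR X = (Z AND Y) OR X
At X=0, Y=0, Z=0, W=0: circuit gives 0, formula gives 0.
At X=0, Y=1, Z=1, W=0: circuit gives 1, formula gives 1.
Agrees on all 16 inputs.

Yes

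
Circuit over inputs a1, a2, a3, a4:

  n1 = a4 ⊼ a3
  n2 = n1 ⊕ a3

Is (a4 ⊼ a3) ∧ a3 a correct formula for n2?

No

n1 = a4 ⊼ a3
n2 = n1 ⊕ a3 = (a4 ⊼ a3) ⊕ a3
At a1=0, a2=0, a3=0, a4=0: circuit gives 1, formula gives 0.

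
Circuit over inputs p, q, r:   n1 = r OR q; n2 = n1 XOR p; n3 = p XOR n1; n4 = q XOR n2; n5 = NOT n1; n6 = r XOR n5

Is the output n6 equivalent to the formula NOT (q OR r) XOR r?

Yes

n1 = r OR q
n5 = NOT n1 = NOT (r OR q)
n6 = r XOR n5 = r XOR NOT (r OR q)
At p=0, q=1, r=0: circuit gives 0, formula gives 0.
At p=0, q=0, r=0: circuit gives 1, formula gives 1.
Agrees on all 8 inputs.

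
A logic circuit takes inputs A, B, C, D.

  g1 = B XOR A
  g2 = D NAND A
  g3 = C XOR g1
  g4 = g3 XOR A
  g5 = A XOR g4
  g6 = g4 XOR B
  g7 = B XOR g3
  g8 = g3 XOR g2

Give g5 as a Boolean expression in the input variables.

A XOR ((C XOR (B XOR A)) XOR A)

g1 = B XOR A
g3 = C XOR g1 = C XOR (B XOR A)
g4 = g3 XOR A = (C XOR (B XOR A)) XOR A
g5 = A XOR g4 = A XOR ((C XOR (B XOR A)) XOR A)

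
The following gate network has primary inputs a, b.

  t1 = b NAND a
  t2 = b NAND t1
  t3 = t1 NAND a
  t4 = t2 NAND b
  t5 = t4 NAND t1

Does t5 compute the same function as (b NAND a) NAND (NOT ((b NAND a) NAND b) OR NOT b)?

Yes

t1 = b NAND a
t2 = b NAND t1 = b NAND (b NAND a)
t4 = t2 NAND b = (b NAND (b NAND a)) NAND b
t5 = t4 NAND t1 = ((b NAND (b NAND a)) NAND b) NAND (b NAND a)
At a=0, b=0: circuit gives 0, formula gives 0.
At a=1, b=1: circuit gives 1, formula gives 1.
Agrees on all 4 inputs.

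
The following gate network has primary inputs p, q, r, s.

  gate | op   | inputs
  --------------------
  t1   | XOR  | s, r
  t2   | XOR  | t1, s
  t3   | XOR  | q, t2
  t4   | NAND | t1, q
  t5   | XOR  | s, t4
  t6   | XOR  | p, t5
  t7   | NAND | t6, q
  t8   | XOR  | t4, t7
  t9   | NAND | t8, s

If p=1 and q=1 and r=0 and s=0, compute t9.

t1 = 0 XOR 0 = 0
t4 = 0 NAND 1 = 1
t5 = 0 XOR 1 = 1
t6 = 1 XOR 1 = 0
t7 = 0 NAND 1 = 1
t8 = 1 XOR 1 = 0
t9 = 0 NAND 0 = 1

1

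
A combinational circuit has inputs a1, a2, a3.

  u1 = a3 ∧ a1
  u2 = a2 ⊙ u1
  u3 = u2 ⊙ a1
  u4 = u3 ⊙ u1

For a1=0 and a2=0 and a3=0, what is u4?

1

u1 = 0 ∧ 0 = 0
u2 = 0 ⊙ 0 = 1
u3 = 1 ⊙ 0 = 0
u4 = 0 ⊙ 0 = 1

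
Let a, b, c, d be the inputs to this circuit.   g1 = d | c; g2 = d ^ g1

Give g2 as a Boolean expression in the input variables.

g1 = d | c
g2 = d ^ g1 = d ^ (d | c)

d ^ (d | c)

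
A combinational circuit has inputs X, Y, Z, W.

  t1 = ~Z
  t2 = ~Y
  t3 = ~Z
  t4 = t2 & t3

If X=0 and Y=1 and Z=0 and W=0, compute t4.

0

t2 = ~1 = 0
t3 = ~0 = 1
t4 = 0 & 1 = 0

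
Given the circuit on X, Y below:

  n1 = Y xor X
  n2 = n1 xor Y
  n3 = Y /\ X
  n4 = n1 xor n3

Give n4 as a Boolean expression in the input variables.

n1 = Y xor X
n3 = Y /\ X
n4 = n1 xor n3 = (Y xor X) xor (Y /\ X)

(Y xor X) xor (Y /\ X)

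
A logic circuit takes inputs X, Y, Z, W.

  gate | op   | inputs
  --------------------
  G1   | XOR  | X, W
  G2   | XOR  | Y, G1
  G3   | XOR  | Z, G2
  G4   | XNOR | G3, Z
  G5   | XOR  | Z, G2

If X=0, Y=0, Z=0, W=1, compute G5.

1

G1 = 0 XOR 1 = 1
G2 = 0 XOR 1 = 1
G5 = 0 XOR 1 = 1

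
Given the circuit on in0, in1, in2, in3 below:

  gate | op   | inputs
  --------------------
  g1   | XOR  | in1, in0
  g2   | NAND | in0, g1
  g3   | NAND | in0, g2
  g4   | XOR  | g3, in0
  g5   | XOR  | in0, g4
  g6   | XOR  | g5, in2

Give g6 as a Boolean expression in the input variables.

(in0 XOR ((in0 NAND (in0 NAND (in1 XOR in0))) XOR in0)) XOR in2

g1 = in1 XOR in0
g2 = in0 NAND g1 = in0 NAND (in1 XOR in0)
g3 = in0 NAND g2 = in0 NAND (in0 NAND (in1 XOR in0))
g4 = g3 XOR in0 = (in0 NAND (in0 NAND (in1 XOR in0))) XOR in0
g5 = in0 XOR g4 = in0 XOR ((in0 NAND (in0 NAND (in1 XOR in0))) XOR in0)
g6 = g5 XOR in2 = (in0 XOR ((in0 NAND (in0 NAND (in1 XOR in0))) XOR in0)) XOR in2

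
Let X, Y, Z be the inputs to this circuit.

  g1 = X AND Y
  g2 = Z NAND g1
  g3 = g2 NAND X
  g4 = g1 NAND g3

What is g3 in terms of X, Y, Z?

(Z NAND (X AND Y)) NAND X

g1 = X AND Y
g2 = Z NAND g1 = Z NAND (X AND Y)
g3 = g2 NAND X = (Z NAND (X AND Y)) NAND X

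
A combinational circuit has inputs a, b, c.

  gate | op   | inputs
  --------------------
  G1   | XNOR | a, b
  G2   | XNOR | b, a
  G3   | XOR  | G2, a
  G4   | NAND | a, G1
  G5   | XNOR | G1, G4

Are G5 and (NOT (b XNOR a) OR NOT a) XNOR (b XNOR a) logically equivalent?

Yes

G1 = a XNOR b
G4 = a NAND G1 = a NAND (a XNOR b)
G5 = G1 XNOR G4 = (a XNOR b) XNOR (a NAND (a XNOR b))
At a=0, b=1, c=0: circuit gives 0, formula gives 0.
At a=0, b=0, c=0: circuit gives 1, formula gives 1.
Agrees on all 8 inputs.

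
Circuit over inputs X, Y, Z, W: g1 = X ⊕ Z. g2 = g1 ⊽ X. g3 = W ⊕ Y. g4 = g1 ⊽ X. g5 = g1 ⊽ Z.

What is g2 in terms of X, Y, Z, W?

(X ⊕ Z) ⊽ X

g1 = X ⊕ Z
g2 = g1 ⊽ X = (X ⊕ Z) ⊽ X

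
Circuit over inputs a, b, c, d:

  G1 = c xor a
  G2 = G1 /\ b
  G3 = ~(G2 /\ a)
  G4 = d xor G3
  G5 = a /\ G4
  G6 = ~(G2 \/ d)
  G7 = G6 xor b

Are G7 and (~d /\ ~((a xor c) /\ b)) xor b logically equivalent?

Yes

G1 = c xor a
G2 = G1 /\ b = (c xor a) /\ b
G6 = ~(G2 \/ d) = ~(((c xor a) /\ b) \/ d)
G7 = G6 xor b = (~(((c xor a) /\ b) \/ d)) xor b
At a=0, b=0, c=0, d=1: circuit gives 0, formula gives 0.
At a=0, b=0, c=0, d=0: circuit gives 1, formula gives 1.
Agrees on all 16 inputs.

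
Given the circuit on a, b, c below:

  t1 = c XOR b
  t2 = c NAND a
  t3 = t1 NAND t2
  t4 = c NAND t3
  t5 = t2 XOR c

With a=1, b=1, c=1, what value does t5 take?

1

t2 = 1 NAND 1 = 0
t5 = 0 XOR 1 = 1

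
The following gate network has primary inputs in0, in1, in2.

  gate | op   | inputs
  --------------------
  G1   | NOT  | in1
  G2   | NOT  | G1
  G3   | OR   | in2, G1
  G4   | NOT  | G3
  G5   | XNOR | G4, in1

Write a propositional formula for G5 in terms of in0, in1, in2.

G1 = NOT in1
G3 = in2 OR G1 = in2 OR NOT in1
G4 = NOT G3 = NOT (in2 OR NOT in1)
G5 = G4 XNOR in1 = NOT (in2 OR NOT in1) XNOR in1

NOT (in2 OR NOT in1) XNOR in1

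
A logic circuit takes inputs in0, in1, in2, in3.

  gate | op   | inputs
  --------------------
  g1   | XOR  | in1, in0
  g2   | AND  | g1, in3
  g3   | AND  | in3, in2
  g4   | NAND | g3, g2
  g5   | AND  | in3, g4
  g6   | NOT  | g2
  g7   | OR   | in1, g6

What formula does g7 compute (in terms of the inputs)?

g1 = in1 XOR in0
g2 = g1 AND in3 = (in1 XOR in0) AND in3
g6 = NOT g2 = NOT ((in1 XOR in0) AND in3)
g7 = in1 OR g6 = in1 OR NOT ((in1 XOR in0) AND in3)

in1 OR NOT ((in1 XOR in0) AND in3)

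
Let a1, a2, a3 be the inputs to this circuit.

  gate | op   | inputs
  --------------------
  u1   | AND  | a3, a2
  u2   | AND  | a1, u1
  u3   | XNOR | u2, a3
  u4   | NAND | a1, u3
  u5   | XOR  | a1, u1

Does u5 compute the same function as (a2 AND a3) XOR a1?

Yes

u1 = a3 AND a2
u5 = a1 XOR u1 = a1 XOR (a3 AND a2)
At a1=0, a2=0, a3=0: circuit gives 0, formula gives 0.
At a1=0, a2=1, a3=1: circuit gives 1, formula gives 1.
Agrees on all 8 inputs.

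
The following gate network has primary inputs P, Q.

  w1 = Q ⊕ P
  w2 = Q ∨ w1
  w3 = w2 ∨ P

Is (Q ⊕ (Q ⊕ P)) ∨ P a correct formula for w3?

w1 = Q ⊕ P
w2 = Q ∨ w1 = Q ∨ (Q ⊕ P)
w3 = w2 ∨ P = (Q ∨ (Q ⊕ P)) ∨ P
At P=0, Q=1: circuit gives 1, formula gives 0.

No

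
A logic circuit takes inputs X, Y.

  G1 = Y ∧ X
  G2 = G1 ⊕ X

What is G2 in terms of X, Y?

(Y ∧ X) ⊕ X

G1 = Y ∧ X
G2 = G1 ⊕ X = (Y ∧ X) ⊕ X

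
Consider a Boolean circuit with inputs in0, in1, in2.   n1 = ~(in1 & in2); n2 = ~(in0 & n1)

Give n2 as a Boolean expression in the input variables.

n1 = ~(in1 & in2)
n2 = ~(in0 & n1) = ~(in0 & (~(in1 & in2)))

~(in0 & (~(in1 & in2)))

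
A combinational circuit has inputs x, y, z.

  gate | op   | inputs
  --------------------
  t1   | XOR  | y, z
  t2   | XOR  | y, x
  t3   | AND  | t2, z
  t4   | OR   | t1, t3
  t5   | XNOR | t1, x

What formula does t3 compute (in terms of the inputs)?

(y XOR x) AND z

t2 = y XOR x
t3 = t2 AND z = (y XOR x) AND z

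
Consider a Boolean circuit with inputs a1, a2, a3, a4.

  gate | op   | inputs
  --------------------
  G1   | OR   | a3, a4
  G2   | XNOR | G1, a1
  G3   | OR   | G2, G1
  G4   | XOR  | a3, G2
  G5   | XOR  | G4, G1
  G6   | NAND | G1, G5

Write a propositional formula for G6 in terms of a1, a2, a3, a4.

(a3 OR a4) NAND ((a3 XOR ((a3 OR a4) XNOR a1)) XOR (a3 OR a4))

G1 = a3 OR a4
G2 = G1 XNOR a1 = (a3 OR a4) XNOR a1
G4 = a3 XOR G2 = a3 XOR ((a3 OR a4) XNOR a1)
G5 = G4 XOR G1 = (a3 XOR ((a3 OR a4) XNOR a1)) XOR (a3 OR a4)
G6 = G1 NAND G5 = (a3 OR a4) NAND ((a3 XOR ((a3 OR a4) XNOR a1)) XOR (a3 OR a4))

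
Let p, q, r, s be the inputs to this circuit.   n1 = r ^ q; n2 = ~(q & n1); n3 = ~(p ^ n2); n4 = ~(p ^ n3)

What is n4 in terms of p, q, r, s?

~(p ^ (~(p ^ (~(q & (r ^ q))))))

n1 = r ^ q
n2 = ~(q & n1) = ~(q & (r ^ q))
n3 = ~(p ^ n2) = ~(p ^ (~(q & (r ^ q))))
n4 = ~(p ^ n3) = ~(p ^ (~(p ^ (~(q & (r ^ q))))))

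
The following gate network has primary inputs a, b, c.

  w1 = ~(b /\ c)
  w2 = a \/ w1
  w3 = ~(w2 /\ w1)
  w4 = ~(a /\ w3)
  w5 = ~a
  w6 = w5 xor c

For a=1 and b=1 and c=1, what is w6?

w5 = ~1 = 0
w6 = 0 xor 1 = 1

1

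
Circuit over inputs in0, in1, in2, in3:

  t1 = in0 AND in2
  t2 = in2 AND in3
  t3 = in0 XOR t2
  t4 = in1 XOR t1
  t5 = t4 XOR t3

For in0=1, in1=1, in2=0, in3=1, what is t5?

0

t1 = 1 AND 0 = 0
t2 = 0 AND 1 = 0
t3 = 1 XOR 0 = 1
t4 = 1 XOR 0 = 1
t5 = 1 XOR 1 = 0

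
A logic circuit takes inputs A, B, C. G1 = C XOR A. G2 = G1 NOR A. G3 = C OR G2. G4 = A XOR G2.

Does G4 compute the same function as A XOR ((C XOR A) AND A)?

G1 = C XOR A
G2 = G1 NOR A = (C XOR A) NOR A
G4 = A XOR G2 = A XOR ((C XOR A) NOR A)
At A=0, B=0, C=0: circuit gives 1, formula gives 0.

No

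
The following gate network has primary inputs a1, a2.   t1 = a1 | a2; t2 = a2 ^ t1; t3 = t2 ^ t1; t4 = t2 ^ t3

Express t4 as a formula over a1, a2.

(a2 ^ (a1 | a2)) ^ ((a2 ^ (a1 | a2)) ^ (a1 | a2))

t1 = a1 | a2
t2 = a2 ^ t1 = a2 ^ (a1 | a2)
t3 = t2 ^ t1 = (a2 ^ (a1 | a2)) ^ (a1 | a2)
t4 = t2 ^ t3 = (a2 ^ (a1 | a2)) ^ ((a2 ^ (a1 | a2)) ^ (a1 | a2))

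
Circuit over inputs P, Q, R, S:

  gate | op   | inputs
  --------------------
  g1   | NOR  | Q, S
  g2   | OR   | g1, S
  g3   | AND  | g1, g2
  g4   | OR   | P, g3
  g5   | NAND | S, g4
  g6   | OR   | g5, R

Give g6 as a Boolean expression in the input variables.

g1 = Q NOR S
g2 = g1 OR S = (Q NOR S) OR S
g3 = g1 AND g2 = (Q NOR S) AND ((Q NOR S) OR S)
g4 = P OR g3 = P OR ((Q NOR S) AND ((Q NOR S) OR S))
g5 = S NAND g4 = S NAND (P OR ((Q NOR S) AND ((Q NOR S) OR S)))
g6 = g5 OR R = (S NAND (P OR ((Q NOR S) AND ((Q NOR S) OR S)))) OR R

(S NAND (P OR ((Q NOR S) AND ((Q NOR S) OR S)))) OR R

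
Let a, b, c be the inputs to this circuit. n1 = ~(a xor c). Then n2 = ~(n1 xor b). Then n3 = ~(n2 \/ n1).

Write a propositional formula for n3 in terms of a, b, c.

~((~((~(a xor c)) xor b)) \/ (~(a xor c)))

n1 = ~(a xor c)
n2 = ~(n1 xor b) = ~((~(a xor c)) xor b)
n3 = ~(n2 \/ n1) = ~((~((~(a xor c)) xor b)) \/ (~(a xor c)))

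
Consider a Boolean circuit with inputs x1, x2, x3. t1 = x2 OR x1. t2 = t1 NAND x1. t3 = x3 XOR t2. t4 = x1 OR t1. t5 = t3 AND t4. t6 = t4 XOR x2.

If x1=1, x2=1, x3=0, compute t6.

t1 = 1 OR 1 = 1
t4 = 1 OR 1 = 1
t6 = 1 XOR 1 = 0

0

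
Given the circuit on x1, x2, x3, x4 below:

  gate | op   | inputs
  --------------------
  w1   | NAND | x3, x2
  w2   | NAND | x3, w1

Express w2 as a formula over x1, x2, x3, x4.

w1 = x3 NAND x2
w2 = x3 NAND w1 = x3 NAND (x3 NAND x2)

x3 NAND (x3 NAND x2)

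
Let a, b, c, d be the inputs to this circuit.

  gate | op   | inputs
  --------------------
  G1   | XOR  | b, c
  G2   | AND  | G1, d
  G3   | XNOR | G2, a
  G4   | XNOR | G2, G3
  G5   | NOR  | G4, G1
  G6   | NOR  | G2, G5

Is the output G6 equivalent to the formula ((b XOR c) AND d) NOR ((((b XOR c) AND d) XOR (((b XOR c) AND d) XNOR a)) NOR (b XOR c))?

No

G1 = b XOR c
G2 = G1 AND d = (b XOR c) AND d
G3 = G2 XNOR a = ((b XOR c) AND d) XNOR a
G4 = G2 XNOR G3 = ((b XOR c) AND d) XNOR (((b XOR c) AND d) XNOR a)
G5 = G4 NOR G1 = (((b XOR c) AND d) XNOR (((b XOR c) AND d) XNOR a)) NOR (b XOR c)
G6 = G2 NOR G5 = ((b XOR c) AND d) NOR ((((b XOR c) AND d) XNOR (((b XOR c) AND d) XNOR a)) NOR (b XOR c))
At a=0, b=0, c=0, d=0: circuit gives 0, formula gives 1.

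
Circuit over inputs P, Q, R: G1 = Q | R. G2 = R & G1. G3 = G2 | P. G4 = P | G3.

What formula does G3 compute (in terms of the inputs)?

G1 = Q | R
G2 = R & G1 = R & (Q | R)
G3 = G2 | P = (R & (Q | R)) | P

(R & (Q | R)) | P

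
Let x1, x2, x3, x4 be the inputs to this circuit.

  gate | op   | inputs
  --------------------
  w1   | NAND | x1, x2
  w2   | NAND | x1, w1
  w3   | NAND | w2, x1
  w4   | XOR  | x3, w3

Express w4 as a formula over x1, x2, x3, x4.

x3 XOR ((x1 NAND (x1 NAND x2)) NAND x1)

w1 = x1 NAND x2
w2 = x1 NAND w1 = x1 NAND (x1 NAND x2)
w3 = w2 NAND x1 = (x1 NAND (x1 NAND x2)) NAND x1
w4 = x3 XOR w3 = x3 XOR ((x1 NAND (x1 NAND x2)) NAND x1)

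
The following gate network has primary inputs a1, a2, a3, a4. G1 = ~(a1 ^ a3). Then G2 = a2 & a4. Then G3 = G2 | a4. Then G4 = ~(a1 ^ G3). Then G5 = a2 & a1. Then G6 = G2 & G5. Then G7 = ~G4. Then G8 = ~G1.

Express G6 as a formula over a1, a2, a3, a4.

G2 = a2 & a4
G5 = a2 & a1
G6 = G2 & G5 = (a2 & a4) & (a2 & a1)

(a2 & a4) & (a2 & a1)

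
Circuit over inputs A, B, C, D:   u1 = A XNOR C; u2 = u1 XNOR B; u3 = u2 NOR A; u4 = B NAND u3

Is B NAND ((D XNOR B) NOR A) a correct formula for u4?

u1 = A XNOR C
u2 = u1 XNOR B = (A XNOR C) XNOR B
u3 = u2 NOR A = ((A XNOR C) XNOR B) NOR A
u4 = B NAND u3 = B NAND (((A XNOR C) XNOR B) NOR A)
At A=0, B=1, C=0, D=0: circuit gives 1, formula gives 0.

No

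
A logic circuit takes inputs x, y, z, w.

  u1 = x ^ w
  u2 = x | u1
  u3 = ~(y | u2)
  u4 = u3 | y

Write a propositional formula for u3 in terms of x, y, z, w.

~(y | (x | (x ^ w)))

u1 = x ^ w
u2 = x | u1 = x | (x ^ w)
u3 = ~(y | u2) = ~(y | (x | (x ^ w)))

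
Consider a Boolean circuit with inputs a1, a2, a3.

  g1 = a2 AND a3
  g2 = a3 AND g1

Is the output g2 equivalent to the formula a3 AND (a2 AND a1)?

No

g1 = a2 AND a3
g2 = a3 AND g1 = a3 AND (a2 AND a3)
At a1=0, a2=1, a3=1: circuit gives 1, formula gives 0.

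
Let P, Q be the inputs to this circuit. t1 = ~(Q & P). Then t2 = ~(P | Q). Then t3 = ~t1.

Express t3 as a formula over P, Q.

~(~(Q & P))

t1 = ~(Q & P)
t3 = ~t1 = ~(~(Q & P))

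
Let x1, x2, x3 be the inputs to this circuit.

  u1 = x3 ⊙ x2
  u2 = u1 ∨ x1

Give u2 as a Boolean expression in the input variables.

(x3 ⊙ x2) ∨ x1

u1 = x3 ⊙ x2
u2 = u1 ∨ x1 = (x3 ⊙ x2) ∨ x1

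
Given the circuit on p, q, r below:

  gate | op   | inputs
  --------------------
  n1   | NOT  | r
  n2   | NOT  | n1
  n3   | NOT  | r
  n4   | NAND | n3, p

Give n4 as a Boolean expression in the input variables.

NOT r NAND p

n3 = NOT r
n4 = n3 NAND p = NOT r NAND p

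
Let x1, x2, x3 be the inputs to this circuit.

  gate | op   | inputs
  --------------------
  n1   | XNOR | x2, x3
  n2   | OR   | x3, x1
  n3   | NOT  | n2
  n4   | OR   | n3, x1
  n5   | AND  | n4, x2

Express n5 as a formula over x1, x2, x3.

n2 = x3 OR x1
n3 = NOT n2 = NOT (x3 OR x1)
n4 = n3 OR x1 = NOT (x3 OR x1) OR x1
n5 = n4 AND x2 = (NOT (x3 OR x1) OR x1) AND x2

(NOT (x3 OR x1) OR x1) AND x2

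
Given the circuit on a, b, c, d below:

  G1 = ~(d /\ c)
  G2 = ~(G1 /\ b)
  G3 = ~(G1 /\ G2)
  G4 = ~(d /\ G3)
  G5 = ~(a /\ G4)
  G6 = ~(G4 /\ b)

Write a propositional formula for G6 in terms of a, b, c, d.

~((~(d /\ (~((~(d /\ c)) /\ (~((~(d /\ c)) /\ b)))))) /\ b)

G1 = ~(d /\ c)
G2 = ~(G1 /\ b) = ~((~(d /\ c)) /\ b)
G3 = ~(G1 /\ G2) = ~((~(d /\ c)) /\ (~((~(d /\ c)) /\ b)))
G4 = ~(d /\ G3) = ~(d /\ (~((~(d /\ c)) /\ (~((~(d /\ c)) /\ b)))))
G6 = ~(G4 /\ b) = ~((~(d /\ (~((~(d /\ c)) /\ (~((~(d /\ c)) /\ b)))))) /\ b)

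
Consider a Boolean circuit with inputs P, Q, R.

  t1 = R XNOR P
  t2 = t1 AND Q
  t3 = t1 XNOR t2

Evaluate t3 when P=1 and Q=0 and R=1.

t1 = 1 XNOR 1 = 1
t2 = 1 AND 0 = 0
t3 = 1 XNOR 0 = 0

0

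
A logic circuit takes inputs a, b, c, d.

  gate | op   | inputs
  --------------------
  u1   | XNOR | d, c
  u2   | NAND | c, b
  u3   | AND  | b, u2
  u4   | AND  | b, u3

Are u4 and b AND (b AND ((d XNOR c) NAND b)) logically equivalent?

No

u2 = c NAND b
u3 = b AND u2 = b AND (c NAND b)
u4 = b AND u3 = b AND (b AND (c NAND b))
At a=0, b=1, c=0, d=0: circuit gives 1, formula gives 0.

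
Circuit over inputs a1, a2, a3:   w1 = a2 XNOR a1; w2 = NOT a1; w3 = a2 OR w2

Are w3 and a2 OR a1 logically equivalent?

No

w2 = NOT a1
w3 = a2 OR w2 = a2 OR NOT a1
At a1=0, a2=0, a3=0: circuit gives 1, formula gives 0.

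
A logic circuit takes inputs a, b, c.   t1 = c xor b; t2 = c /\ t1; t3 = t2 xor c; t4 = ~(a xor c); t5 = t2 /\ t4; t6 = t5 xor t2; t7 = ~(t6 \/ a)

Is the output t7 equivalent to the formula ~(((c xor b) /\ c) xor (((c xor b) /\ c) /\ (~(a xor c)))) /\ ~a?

Yes

t1 = c xor b
t2 = c /\ t1 = c /\ (c xor b)
t4 = ~(a xor c)
t5 = t2 /\ t4 = (c /\ (c xor b)) /\ (~(a xor c))
t6 = t5 xor t2 = ((c /\ (c xor b)) /\ (~(a xor c))) xor (c /\ (c xor b))
t7 = ~(t6 \/ a) = ~((((c /\ (c xor b)) /\ (~(a xor c))) xor (c /\ (c xor b))) \/ a)
At a=0, b=0, c=1: circuit gives 0, formula gives 0.
At a=0, b=0, c=0: circuit gives 1, formula gives 1.
Agrees on all 8 inputs.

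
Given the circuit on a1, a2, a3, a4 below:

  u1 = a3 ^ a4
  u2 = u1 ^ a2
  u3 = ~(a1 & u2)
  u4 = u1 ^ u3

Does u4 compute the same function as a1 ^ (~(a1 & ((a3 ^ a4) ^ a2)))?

u1 = a3 ^ a4
u2 = u1 ^ a2 = (a3 ^ a4) ^ a2
u3 = ~(a1 & u2) = ~(a1 & ((a3 ^ a4) ^ a2))
u4 = u1 ^ u3 = (a3 ^ a4) ^ (~(a1 & ((a3 ^ a4) ^ a2)))
At a1=0, a2=0, a3=0, a4=1: circuit gives 0, formula gives 1.

No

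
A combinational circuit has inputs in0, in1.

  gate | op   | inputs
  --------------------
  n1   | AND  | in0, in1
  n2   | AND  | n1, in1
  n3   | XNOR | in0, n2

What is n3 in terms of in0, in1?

in0 XNOR ((in0 AND in1) AND in1)

n1 = in0 AND in1
n2 = n1 AND in1 = (in0 AND in1) AND in1
n3 = in0 XNOR n2 = in0 XNOR ((in0 AND in1) AND in1)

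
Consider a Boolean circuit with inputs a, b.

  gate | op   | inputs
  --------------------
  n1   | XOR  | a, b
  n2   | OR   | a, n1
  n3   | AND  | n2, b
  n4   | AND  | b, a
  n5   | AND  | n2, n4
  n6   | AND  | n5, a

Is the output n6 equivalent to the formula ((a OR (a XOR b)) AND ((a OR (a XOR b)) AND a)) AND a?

No

n1 = a XOR b
n2 = a OR n1 = a OR (a XOR b)
n4 = b AND a
n5 = n2 AND n4 = (a OR (a XOR b)) AND (b AND a)
n6 = n5 AND a = ((a OR (a XOR b)) AND (b AND a)) AND a
At a=1, b=0: circuit gives 0, formula gives 1.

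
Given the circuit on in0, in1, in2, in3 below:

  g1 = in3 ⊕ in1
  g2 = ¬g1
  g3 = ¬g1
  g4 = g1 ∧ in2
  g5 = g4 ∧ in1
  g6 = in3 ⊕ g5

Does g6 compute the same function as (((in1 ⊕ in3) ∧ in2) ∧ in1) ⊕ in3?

g1 = in3 ⊕ in1
g4 = g1 ∧ in2 = (in3 ⊕ in1) ∧ in2
g5 = g4 ∧ in1 = ((in3 ⊕ in1) ∧ in2) ∧ in1
g6 = in3 ⊕ g5 = in3 ⊕ (((in3 ⊕ in1) ∧ in2) ∧ in1)
At in0=0, in1=0, in2=0, in3=0: circuit gives 0, formula gives 0.
At in0=0, in1=0, in2=0, in3=1: circuit gives 1, formula gives 1.
Agrees on all 16 inputs.

Yes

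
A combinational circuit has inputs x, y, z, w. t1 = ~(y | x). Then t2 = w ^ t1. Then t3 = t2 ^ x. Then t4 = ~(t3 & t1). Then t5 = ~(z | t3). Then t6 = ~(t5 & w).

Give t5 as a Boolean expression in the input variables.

t1 = ~(y | x)
t2 = w ^ t1 = w ^ (~(y | x))
t3 = t2 ^ x = (w ^ (~(y | x))) ^ x
t5 = ~(z | t3) = ~(z | ((w ^ (~(y | x))) ^ x))

~(z | ((w ^ (~(y | x))) ^ x))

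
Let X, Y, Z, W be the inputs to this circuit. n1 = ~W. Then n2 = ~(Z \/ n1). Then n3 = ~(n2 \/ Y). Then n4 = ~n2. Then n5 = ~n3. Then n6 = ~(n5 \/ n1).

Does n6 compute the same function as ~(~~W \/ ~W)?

n1 = ~W
n2 = ~(Z \/ n1) = ~(Z \/ ~W)
n3 = ~(n2 \/ Y) = ~((~(Z \/ ~W)) \/ Y)
n5 = ~n3 = ~(~((~(Z \/ ~W)) \/ Y))
n6 = ~(n5 \/ n1) = ~(~(~((~(Z \/ ~W)) \/ Y)) \/ ~W)
At X=0, Y=0, Z=1, W=1: circuit gives 1, formula gives 0.

No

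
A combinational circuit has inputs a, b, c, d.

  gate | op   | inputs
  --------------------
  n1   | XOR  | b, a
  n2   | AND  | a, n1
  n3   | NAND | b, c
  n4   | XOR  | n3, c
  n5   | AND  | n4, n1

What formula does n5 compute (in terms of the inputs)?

n1 = b XOR a
n3 = b NAND c
n4 = n3 XOR c = (b NAND c) XOR c
n5 = n4 AND n1 = ((b NAND c) XOR c) AND (b XOR a)

((b NAND c) XOR c) AND (b XOR a)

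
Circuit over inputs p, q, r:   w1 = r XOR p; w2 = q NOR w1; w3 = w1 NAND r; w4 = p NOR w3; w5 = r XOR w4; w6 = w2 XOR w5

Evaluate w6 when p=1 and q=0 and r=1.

0

w1 = 1 XOR 1 = 0
w2 = 0 NOR 0 = 1
w3 = 0 NAND 1 = 1
w4 = 1 NOR 1 = 0
w5 = 1 XOR 0 = 1
w6 = 1 XOR 1 = 0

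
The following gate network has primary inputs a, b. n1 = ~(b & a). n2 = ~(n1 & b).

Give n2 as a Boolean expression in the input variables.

~((~(b & a)) & b)

n1 = ~(b & a)
n2 = ~(n1 & b) = ~((~(b & a)) & b)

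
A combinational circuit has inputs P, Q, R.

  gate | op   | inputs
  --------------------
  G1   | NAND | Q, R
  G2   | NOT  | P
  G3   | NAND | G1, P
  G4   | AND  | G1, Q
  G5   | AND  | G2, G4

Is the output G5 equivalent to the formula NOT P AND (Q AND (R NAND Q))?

Yes

G1 = Q NAND R
G2 = NOT P
G4 = G1 AND Q = (Q NAND R) AND Q
G5 = G2 AND G4 = NOT P AND ((Q NAND R) AND Q)
At P=0, Q=0, R=0: circuit gives 0, formula gives 0.
At P=0, Q=1, R=0: circuit gives 1, formula gives 1.
Agrees on all 8 inputs.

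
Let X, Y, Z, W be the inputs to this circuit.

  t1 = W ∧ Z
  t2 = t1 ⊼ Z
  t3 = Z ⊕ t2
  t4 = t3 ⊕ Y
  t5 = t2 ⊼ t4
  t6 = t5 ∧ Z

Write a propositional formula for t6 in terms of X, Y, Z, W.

t1 = W ∧ Z
t2 = t1 ⊼ Z = (W ∧ Z) ⊼ Z
t3 = Z ⊕ t2 = Z ⊕ ((W ∧ Z) ⊼ Z)
t4 = t3 ⊕ Y = (Z ⊕ ((W ∧ Z) ⊼ Z)) ⊕ Y
t5 = t2 ⊼ t4 = ((W ∧ Z) ⊼ Z) ⊼ ((Z ⊕ ((W ∧ Z) ⊼ Z)) ⊕ Y)
t6 = t5 ∧ Z = (((W ∧ Z) ⊼ Z) ⊼ ((Z ⊕ ((W ∧ Z) ⊼ Z)) ⊕ Y)) ∧ Z

(((W ∧ Z) ⊼ Z) ⊼ ((Z ⊕ ((W ∧ Z) ⊼ Z)) ⊕ Y)) ∧ Z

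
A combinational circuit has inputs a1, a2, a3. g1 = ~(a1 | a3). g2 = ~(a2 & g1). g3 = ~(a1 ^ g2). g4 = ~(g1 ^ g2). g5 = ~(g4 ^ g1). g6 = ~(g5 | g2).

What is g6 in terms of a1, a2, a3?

g1 = ~(a1 | a3)
g2 = ~(a2 & g1) = ~(a2 & (~(a1 | a3)))
g4 = ~(g1 ^ g2) = ~((~(a1 | a3)) ^ (~(a2 & (~(a1 | a3)))))
g5 = ~(g4 ^ g1) = ~((~((~(a1 | a3)) ^ (~(a2 & (~(a1 | a3)))))) ^ (~(a1 | a3)))
g6 = ~(g5 | g2) = ~((~((~((~(a1 | a3)) ^ (~(a2 & (~(a1 | a3)))))) ^ (~(a1 | a3)))) | (~(a2 & (~(a1 | a3)))))

~((~((~((~(a1 | a3)) ^ (~(a2 & (~(a1 | a3)))))) ^ (~(a1 | a3)))) | (~(a2 & (~(a1 | a3)))))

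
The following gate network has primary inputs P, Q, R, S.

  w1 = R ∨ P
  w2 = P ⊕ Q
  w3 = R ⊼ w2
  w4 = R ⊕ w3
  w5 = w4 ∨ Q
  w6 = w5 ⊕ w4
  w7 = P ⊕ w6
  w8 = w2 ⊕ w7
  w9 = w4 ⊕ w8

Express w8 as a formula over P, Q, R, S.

w2 = P ⊕ Q
w3 = R ⊼ w2 = R ⊼ (P ⊕ Q)
w4 = R ⊕ w3 = R ⊕ (R ⊼ (P ⊕ Q))
w5 = w4 ∨ Q = (R ⊕ (R ⊼ (P ⊕ Q))) ∨ Q
w6 = w5 ⊕ w4 = ((R ⊕ (R ⊼ (P ⊕ Q))) ∨ Q) ⊕ (R ⊕ (R ⊼ (P ⊕ Q)))
w7 = P ⊕ w6 = P ⊕ (((R ⊕ (R ⊼ (P ⊕ Q))) ∨ Q) ⊕ (R ⊕ (R ⊼ (P ⊕ Q))))
w8 = w2 ⊕ w7 = (P ⊕ Q) ⊕ (P ⊕ (((R ⊕ (R ⊼ (P ⊕ Q))) ∨ Q) ⊕ (R ⊕ (R ⊼ (P ⊕ Q)))))

(P ⊕ Q) ⊕ (P ⊕ (((R ⊕ (R ⊼ (P ⊕ Q))) ∨ Q) ⊕ (R ⊕ (R ⊼ (P ⊕ Q)))))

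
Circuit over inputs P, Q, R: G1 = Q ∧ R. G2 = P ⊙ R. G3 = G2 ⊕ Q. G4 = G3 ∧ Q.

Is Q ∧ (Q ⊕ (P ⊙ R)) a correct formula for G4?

Yes

G2 = P ⊙ R
G3 = G2 ⊕ Q = (P ⊙ R) ⊕ Q
G4 = G3 ∧ Q = ((P ⊙ R) ⊕ Q) ∧ Q
At P=0, Q=0, R=0: circuit gives 0, formula gives 0.
At P=0, Q=1, R=1: circuit gives 1, formula gives 1.
Agrees on all 8 inputs.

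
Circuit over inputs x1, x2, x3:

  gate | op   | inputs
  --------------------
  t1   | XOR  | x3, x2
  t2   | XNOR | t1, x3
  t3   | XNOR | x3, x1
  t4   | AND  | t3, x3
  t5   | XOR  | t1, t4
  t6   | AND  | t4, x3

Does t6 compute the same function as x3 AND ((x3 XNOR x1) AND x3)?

Yes

t3 = x3 XNOR x1
t4 = t3 AND x3 = (x3 XNOR x1) AND x3
t6 = t4 AND x3 = ((x3 XNOR x1) AND x3) AND x3
At x1=0, x2=0, x3=0: circuit gives 0, formula gives 0.
At x1=1, x2=0, x3=1: circuit gives 1, formula gives 1.
Agrees on all 8 inputs.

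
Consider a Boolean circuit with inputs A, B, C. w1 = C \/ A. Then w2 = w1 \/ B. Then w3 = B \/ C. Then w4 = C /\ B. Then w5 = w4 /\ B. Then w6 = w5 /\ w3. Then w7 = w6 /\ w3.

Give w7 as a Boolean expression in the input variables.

w3 = B \/ C
w4 = C /\ B
w5 = w4 /\ B = (C /\ B) /\ B
w6 = w5 /\ w3 = ((C /\ B) /\ B) /\ (B \/ C)
w7 = w6 /\ w3 = (((C /\ B) /\ B) /\ (B \/ C)) /\ (B \/ C)

(((C /\ B) /\ B) /\ (B \/ C)) /\ (B \/ C)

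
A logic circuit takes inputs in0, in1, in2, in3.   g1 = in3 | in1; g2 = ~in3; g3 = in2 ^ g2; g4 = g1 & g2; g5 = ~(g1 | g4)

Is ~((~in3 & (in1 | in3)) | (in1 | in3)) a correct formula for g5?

g1 = in3 | in1
g2 = ~in3
g4 = g1 & g2 = (in3 | in1) & ~in3
g5 = ~(g1 | g4) = ~((in3 | in1) | ((in3 | in1) & ~in3))
At in0=0, in1=0, in2=0, in3=1: circuit gives 0, formula gives 0.
At in0=0, in1=0, in2=0, in3=0: circuit gives 1, formula gives 1.
Agrees on all 16 inputs.

Yes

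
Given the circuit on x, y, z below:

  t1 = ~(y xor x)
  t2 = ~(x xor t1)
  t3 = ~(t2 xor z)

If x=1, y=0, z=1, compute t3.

t1 = ~(0 xor 1) = 0
t2 = ~(1 xor 0) = 0
t3 = ~(0 xor 1) = 0

0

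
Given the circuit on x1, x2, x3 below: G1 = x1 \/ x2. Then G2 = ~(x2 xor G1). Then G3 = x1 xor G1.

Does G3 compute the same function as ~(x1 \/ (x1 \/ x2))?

No

G1 = x1 \/ x2
G3 = x1 xor G1 = x1 xor (x1 \/ x2)
At x1=0, x2=0, x3=0: circuit gives 0, formula gives 1.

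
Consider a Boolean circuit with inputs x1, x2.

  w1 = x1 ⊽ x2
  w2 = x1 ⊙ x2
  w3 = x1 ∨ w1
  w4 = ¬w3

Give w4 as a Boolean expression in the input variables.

¬(x1 ∨ (x1 ⊽ x2))

w1 = x1 ⊽ x2
w3 = x1 ∨ w1 = x1 ∨ (x1 ⊽ x2)
w4 = ¬w3 = ¬(x1 ∨ (x1 ⊽ x2))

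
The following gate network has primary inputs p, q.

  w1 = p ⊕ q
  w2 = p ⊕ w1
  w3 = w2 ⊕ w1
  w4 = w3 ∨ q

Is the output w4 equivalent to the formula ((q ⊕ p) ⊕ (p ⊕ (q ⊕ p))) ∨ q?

Yes

w1 = p ⊕ q
w2 = p ⊕ w1 = p ⊕ (p ⊕ q)
w3 = w2 ⊕ w1 = (p ⊕ (p ⊕ q)) ⊕ (p ⊕ q)
w4 = w3 ∨ q = ((p ⊕ (p ⊕ q)) ⊕ (p ⊕ q)) ∨ q
At p=0, q=0: circuit gives 0, formula gives 0.
At p=0, q=1: circuit gives 1, formula gives 1.
Agrees on all 4 inputs.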